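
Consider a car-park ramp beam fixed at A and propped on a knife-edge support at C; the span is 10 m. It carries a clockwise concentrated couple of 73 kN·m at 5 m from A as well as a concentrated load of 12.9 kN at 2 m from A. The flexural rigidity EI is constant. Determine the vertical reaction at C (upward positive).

Choose R_C as the redundant. The primary structure is the cantilever fixed at A.
Free-end deflection of the primary structure under the applied loading (downward +):
  clockwise couple 73 at a = 5: M₀a(2L − a)/(2EI) = 2738/EI
  point load 12.9 at a = 2: Pa²(3L − a)/(6EI) = 240.8/EI
  δ_0 = 2978/EI
Flexibility coefficient — unit upward force at C: δ_{CC} = L³/(3EI) = 333.3/EI.
The prop prevents deflection at C: R_C = δ_0/δ_{CC} = 2978/333.3 = 8.935 kN.

R_C = 8.935 kN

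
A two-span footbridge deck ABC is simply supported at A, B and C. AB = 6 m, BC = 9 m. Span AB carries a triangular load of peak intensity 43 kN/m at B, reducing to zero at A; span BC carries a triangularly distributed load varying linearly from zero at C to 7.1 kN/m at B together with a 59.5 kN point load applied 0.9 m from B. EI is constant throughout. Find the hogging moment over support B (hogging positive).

M_B = 91.76 kN·m

Take M_B as the redundant. Released structure: two simple spans AB and BC with a hinge at B.
Rotations at B on the released spans (each span's end-slope, ×1/EI):
  span AB: triangular load, peak 43: w₀L³/(45EI) = 206.4/EI
  span BC: triangular load, peak 7.1: w₀L³/(45EI) = 115/EI
  span BC: point load 59.5 at a = 0.9: Pab(L + b)/(6LEI) = 137.4/EI
  relative rotation θ_0 = (206.4 + 252.4)/EI = 458.8/EI
A unit hogging moment at B produces rotation L₁/(3EI) + L₂/(3EI) = 5/EI.
Slope continuity at B: θ_0 = M_B·5/EI, so M_B = 458.8/5 = 91.76 kN·m (hogging).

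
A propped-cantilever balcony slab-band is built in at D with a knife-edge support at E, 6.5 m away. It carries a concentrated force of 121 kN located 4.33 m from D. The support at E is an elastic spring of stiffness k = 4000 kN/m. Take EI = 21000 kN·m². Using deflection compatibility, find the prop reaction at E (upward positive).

R_E = 59.26 kN

Choose R_E as the redundant. The primary structure is the cantilever fixed at D.
Downward deflection at the released point E due to the loads:
  point load 121 at a = 4.33: Pa²(3L − a)/(6EI) = 5736/EI
Tip deflection under a unit load at E: L³/(3EI) = 91.54/EI.
With EI = 21000 kN·m²: δ_0 = 0.27313 m and δ_{EE} = 0.004359 m/kN.
Compatibility — the spring shortens by R_E/k under the reaction it provides: δ_0 − R_E·δ_{EE} = R_E/k. With 1/k = 0.00025 m/kN, R_E = δ_0 / (δ_{EE} + 1/k) = 0.27313 / (0.004359 + 0.00025) = 59.26 kN.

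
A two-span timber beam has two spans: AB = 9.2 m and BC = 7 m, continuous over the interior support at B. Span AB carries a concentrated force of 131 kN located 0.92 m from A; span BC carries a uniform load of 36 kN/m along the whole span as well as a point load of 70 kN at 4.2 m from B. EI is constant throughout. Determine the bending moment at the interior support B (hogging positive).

Take M_B as the redundant. Released structure: two simple spans AB and BC with a hinge at B.
Discontinuity in slope at B on the released structure — sum the simple-span end rotations:
  span AB: point load 131 at a = 0.92: Pab(L + a)/(6LEI) = 182.9/EI
  span BC: UDL 36: wL³/(24EI) = 514.5/EI
  span BC: point load 70 at a = 4.2: Pab(L + b)/(6LEI) = 192.1/EI
  relative rotation θ_0 = (182.9 + 706.6)/EI = 889.5/EI
A unit hogging moment at B produces rotation L₁/(3EI) + L₂/(3EI) = 5.4/EI.
Compatibility: M_B·(L₁+L₂)/(3EI) = θ_0, giving M_B = 164.7 kN·m (hogging).

M_B = 164.7 kN·m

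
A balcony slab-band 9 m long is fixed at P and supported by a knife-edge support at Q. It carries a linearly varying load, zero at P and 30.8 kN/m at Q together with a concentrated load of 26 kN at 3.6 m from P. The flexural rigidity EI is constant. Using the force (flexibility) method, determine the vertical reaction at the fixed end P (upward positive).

R_P = 82.96 kN

Take the reaction at Q as the redundant and release it; the primary structure is a cantilever fixed at P.
Downward deflection at the released point Q due to the loads:
  triangular load, peak 30.8 at the free end: 11w₀L⁴/(120EI) = 18524/EI
  point load 26 at a = 3.6: Pa²(3L − a)/(6EI) = 1314/EI
  δ_0 = 19838/EI
Tip deflection under a unit load at Q: L³/(3EI) = 243/EI.
Compatibility at Q: δ_0 − R_Q·δ_{QQ} = 0, so R_Q = 19838/243 = 81.64 kN.
Vertical equilibrium: R_P = ΣP − R_Q = 164.6 − 81.64 = 82.96 kN.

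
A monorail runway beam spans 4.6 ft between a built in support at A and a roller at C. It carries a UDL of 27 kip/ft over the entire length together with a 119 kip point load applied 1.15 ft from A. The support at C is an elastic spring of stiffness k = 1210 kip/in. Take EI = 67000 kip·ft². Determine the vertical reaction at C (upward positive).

Release the roller at C. Primary structure: cantilever fixed at A.
Primary-structure tip deflection at C by superposition:
  UDL 27: wL⁴/(8EI) = 1511/EI
  point load 119 at a = 1.15: Pa²(3L − a)/(6EI) = 331.8/EI
  δ_0 = 1843/EI
Tip deflection under a unit load at C: L³/(3EI) = 32.45/EI.
With EI = 67000 kip·ft²: δ_0 = 0.027507 ft and δ_{CC} = 0.000484 ft/kip.
Compatibility — the spring shortens by R_C/k under the reaction it provides: δ_0 − R_C·δ_{CC} = R_C/k. With 1/k = 1/(1210×12) ft/kip = 0.000069 ft/kip, R_C = δ_0 / (δ_{CC} + 1/k) = 0.027507 / (0.000484 + 0.000069) = 49.73 kip.

R_C = 49.73 kip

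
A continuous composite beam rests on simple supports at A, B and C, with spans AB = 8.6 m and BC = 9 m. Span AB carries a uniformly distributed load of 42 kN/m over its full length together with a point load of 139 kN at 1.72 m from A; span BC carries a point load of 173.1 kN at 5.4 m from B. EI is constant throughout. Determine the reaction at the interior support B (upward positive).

Take M_B as the redundant. Released structure: two simple spans AB and BC with a hinge at B.
Rotations at B on the released spans (each span's end-slope, ×1/EI):
  span AB: UDL 42: wL³/(24EI) = 1113/EI
  span AB: point load 139 at a = 1.72: Pab(L + a)/(6LEI) = 329/EI
  span BC: point load 173.1 at a = 5.4: Pab(L + b)/(6LEI) = 785.2/EI
  relative rotation θ_0 = (1442 + 785.2)/EI = 2227/EI
A unit hogging moment at B produces rotation L₁/(3EI) + L₂/(3EI) = 5.867/EI.
Compatibility: M_B·(L₁+L₂)/(3EI) = θ_0, giving M_B = 379.6 kN·m (hogging).
Span AB, ΣM about A with M_B applied at B: R_B^{AB}·8.6 = 1792 + 379.6, so R_B^{AB} = 252.5 kN and R_A = 500.2 − 252.5 = 247.7 kN.
Span BC, ΣM about C: R_B^{BC}·9 = 623.2 + 379.6, so R_B^{BC} = 111.4 kN and R_C = 173.1 − 111.4 = 61.68 kN.
R_B = 252.5 + 111.4 = 364 kN.

R_B = 364 kN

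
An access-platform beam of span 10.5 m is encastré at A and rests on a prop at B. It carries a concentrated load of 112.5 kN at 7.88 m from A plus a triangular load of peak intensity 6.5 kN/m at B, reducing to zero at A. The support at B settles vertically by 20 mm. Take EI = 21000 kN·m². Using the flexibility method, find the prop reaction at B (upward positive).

Take the reaction at B as the redundant and release it; the primary structure is a cantilever fixed at A.
Deflection at B on the released cantilever, summing each load's contribution:
  point load 112.5 at a = 7.88: Pa²(3L − a)/(6EI) = 27500/EI
  triangular load, peak 6.5 at the free end: 11w₀L⁴/(120EI) = 7242/EI
  δ_0 = 34742/EI
Flexibility coefficient — unit upward force at B: δ_{BB} = L³/(3EI) = 385.9/EI.
With EI = 21000 kN·m²: δ_0 = 1.6544 m and δ_{BB} = 0.018375 m/kN.
Compatibility — the beam at B must follow the support down by 0.02 m: δ_0 − R_B·δ_{BB} = 0.02, so R_B = (1.6544 − 0.02)/0.018375 = 88.95 kN.

R_B = 88.95 kN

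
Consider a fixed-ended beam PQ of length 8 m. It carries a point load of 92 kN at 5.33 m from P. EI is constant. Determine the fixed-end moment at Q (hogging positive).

M_Q = 109 kN·m

Release both end moments; the primary structure is a simply-supported span PQ with redundants M_P and M_Q.
End rotations of the released simple span under the applied load (×1/EI):
  at P: point load 92 at a = 5.33: Pab(L + b)/(6LEI) = 291/EI
  at Q: point load 92 at a = 5.33: Pab(L + a)/(6LEI) = 363.6/EI
  θ_P0 = 291/EI,  θ_Q0 = 363.6/EI
Flexibility coefficients: a unit moment at one end gives L/(3EI) there and L/(6EI) at the far end, so f₁₁ = f₂₂ = 2.667/EI and f₁₂ = f₂₁ = 1.333/EI.
Compatibility — zero rotation at each built-in end:
  2.667 M_P + 1.333 M_Q = 291
  1.333 M_P + 2.667 M_Q = 363.6
Solving the pair gives M_P = 54.62 kN·m and M_Q = 109 kN·m (hogging).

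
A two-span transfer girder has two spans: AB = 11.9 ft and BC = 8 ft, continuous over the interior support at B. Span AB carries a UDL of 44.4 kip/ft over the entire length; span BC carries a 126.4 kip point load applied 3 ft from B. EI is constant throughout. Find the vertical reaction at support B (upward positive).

Insert a hinge at B; M_B is the redundant, and each span becomes simply supported.
Rotations at B on the released spans (each span's end-slope, ×1/EI):
  span AB: UDL 44.4: wL³/(24EI) = 3118/EI
  span BC: point load 126.4 at a = 3: Pab(L + b)/(6LEI) = 513.5/EI
  relative rotation θ_0 = (3118 + 513.5)/EI = 3631/EI
A unit hogging moment at B produces rotation L₁/(3EI) + L₂/(3EI) = 6.633/EI.
Compatibility: M_B·(L₁+L₂)/(3EI) = θ_0, giving M_B = 547.4 kip·ft (hogging).
Span AB, ΣM about A with M_B applied at B: R_B^{AB}·11.9 = 3144 + 547.4, so R_B^{AB} = 310.2 kip and R_A = 528.4 − 310.2 = 218.2 kip.
Span BC, ΣM about C: R_B^{BC}·8 = 632 + 547.4, so R_B^{BC} = 147.4 kip and R_C = 126.4 − 147.4 = -21.02 kip.
R_B = 310.2 + 147.4 = 457.6 kip.

R_B = 457.6 kip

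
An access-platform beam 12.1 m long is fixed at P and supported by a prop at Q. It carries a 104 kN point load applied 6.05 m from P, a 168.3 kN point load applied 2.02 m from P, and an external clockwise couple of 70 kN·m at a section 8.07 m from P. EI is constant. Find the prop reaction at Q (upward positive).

R_Q = 46.86 kN

Choose R_Q as the redundant. The primary structure is the cantilever fixed at P.
Free-end deflection of the primary structure under the applied loading (downward +):
  point load 104 at a = 6.05: Pa²(3L − a)/(6EI) = 19192/EI
  point load 168.3 at a = 2.02: Pa²(3L − a)/(6EI) = 3924/EI
  clockwise couple 70 at a = 8.07: M₀a(2L − a)/(2EI) = 4556/EI
  δ_0 = 27671/EI
Tip deflection under a unit load at Q: L³/(3EI) = 590.5/EI.
Compatibility at Q: δ_0 − R_Q·δ_{QQ} = 0, so R_Q = 27671/590.5 = 46.86 kN.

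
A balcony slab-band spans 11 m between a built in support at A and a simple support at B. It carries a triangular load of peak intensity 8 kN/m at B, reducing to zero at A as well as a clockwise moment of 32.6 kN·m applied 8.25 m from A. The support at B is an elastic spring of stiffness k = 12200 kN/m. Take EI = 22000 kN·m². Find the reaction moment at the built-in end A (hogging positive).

M_A = 44.49 kN·m

Release the roller at B. Primary structure: cantilever fixed at A.
Downward deflection at the released point B due to the loads:
  triangular load, peak 8 at the free end: 11w₀L⁴/(120EI) = 10737/EI
  clockwise couple 32.6 at a = 8.25: M₀a(2L − a)/(2EI) = 1849/EI
  δ_0 = 12586/EI
Tip deflection under a unit load at B: L³/(3EI) = 443.7/EI.
With EI = 22000 kN·m²: δ_0 = 0.57208 m and δ_{BB} = 0.020167 m/kN.
Compatibility — the spring shortens by R_B/k under the reaction it provides: δ_0 − R_B·δ_{BB} = R_B/k. With 1/k = 0.000082 m/kN, R_B = δ_0 / (δ_{BB} + 1/k) = 0.57208 / (0.020167 + 0.000082) = 28.25 kN.
Moment equilibrium about A: M_A = Σ(load moments about A) − R_B·L = 355.3 − 28.25×11 = 44.49 kN·m.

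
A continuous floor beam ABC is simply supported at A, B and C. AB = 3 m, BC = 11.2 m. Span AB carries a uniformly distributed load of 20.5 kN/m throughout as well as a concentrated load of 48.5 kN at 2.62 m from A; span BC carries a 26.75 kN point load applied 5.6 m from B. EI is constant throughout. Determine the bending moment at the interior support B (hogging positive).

M_B = 52.36 kN·m

Insert a hinge at B; M_B is the redundant, and each span becomes simply supported.
End slopes at the hinge B, treating each span as simply supported:
  span AB: UDL 20.5: wL³/(24EI) = 23.06/EI
  span AB: point load 48.5 at a = 2.62: Pab(L + a)/(6LEI) = 15.08/EI
  span BC: point load 26.75 at a = 5.6: Pab(L + b)/(6LEI) = 209.7/EI
  relative rotation θ_0 = (38.14 + 209.7)/EI = 247.9/EI
A unit hogging moment at B produces rotation L₁/(3EI) + L₂/(3EI) = 4.733/EI.
Compatibility: M_B·(L₁+L₂)/(3EI) = θ_0, giving M_B = 52.36 kN·m (hogging).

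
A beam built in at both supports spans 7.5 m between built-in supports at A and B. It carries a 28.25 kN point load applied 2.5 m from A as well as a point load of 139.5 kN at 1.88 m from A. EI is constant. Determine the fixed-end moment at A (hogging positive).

M_A = 178.6 kN·m

Take the two fixed-end moments M_A, M_B as redundants; the released structure is the simple span AB.
Simple-span end rotations at A and B under the given loads:
  at A: point load 28.25 at a = 2.5: Pab(L + b)/(6LEI) = 98.09/EI
  at B: point load 28.25 at a = 2.5: Pab(L + a)/(6LEI) = 78.47/EI
  at A: point load 139.5 at a = 1.88: Pab(L + b)/(6LEI) = 429.7/EI
  at B: point load 139.5 at a = 1.88: Pab(L + a)/(6LEI) = 307.2/EI
  θ_A0 = 527.8/EI,  θ_B0 = 385.7/EI
Flexibility coefficients: a unit moment at one end gives L/(3EI) there and L/(6EI) at the far end, so f₁₁ = f₂₂ = 2.5/EI and f₁₂ = f₂₁ = 1.25/EI.
Compatibility — zero rotation at each built-in end:
  2.5 M_A + 1.25 M_B = 527.8
  1.25 M_A + 2.5 M_B = 385.7
Solving the pair gives M_A = 178.6 kN·m and M_B = 64.96 kN·m (hogging).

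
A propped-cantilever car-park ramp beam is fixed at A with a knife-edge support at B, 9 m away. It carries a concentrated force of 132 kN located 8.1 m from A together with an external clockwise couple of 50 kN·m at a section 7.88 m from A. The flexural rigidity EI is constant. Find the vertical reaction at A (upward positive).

R_A = 11.53 kN

Choose R_B as the redundant. The primary structure is the cantilever fixed at A.
Free-end deflection of the primary structure under the applied loading (downward +):
  point load 132 at a = 8.1: Pa²(3L − a)/(6EI) = 27281/EI
  clockwise couple 50 at a = 7.88: M₀a(2L − a)/(2EI) = 1994/EI
  δ_0 = 29274/EI
Flexibility coefficient — unit upward force at B: δ_{BB} = L³/(3EI) = 243/EI.
The prop prevents deflection at B: R_B = δ_0/δ_{BB} = 29274/243 = 120.5 kN.
Vertical equilibrium: R_A = ΣP − R_B = 132 − 120.5 = 11.53 kN.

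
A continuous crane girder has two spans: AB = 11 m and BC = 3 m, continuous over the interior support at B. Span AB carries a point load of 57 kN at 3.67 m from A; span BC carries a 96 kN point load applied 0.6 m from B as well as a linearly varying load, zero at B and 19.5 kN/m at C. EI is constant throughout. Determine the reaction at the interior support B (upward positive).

Take M_B as the redundant. Released structure: two simple spans AB and BC with a hinge at B.
End slopes at the hinge B, treating each span as simply supported:
  span AB: point load 57 at a = 3.67: Pab(L + a)/(6LEI) = 340.8/EI
  span BC: point load 96 at a = 0.6: Pab(L + b)/(6LEI) = 41.47/EI
  span BC: triangular load, peak 19.5: 7w₀L³/(360EI) = 10.24/EI
  relative rotation θ_0 = (340.8 + 51.71)/EI = 392.5/EI
A unit hogging moment at B produces rotation L₁/(3EI) + L₂/(3EI) = 4.667/EI.
Slope continuity at B: θ_0 = M_B·4.667/EI, so M_B = 392.5/4.667 = 84.11 kN·m (hogging).
Span AB, ΣM about A with M_B applied at B: R_B^{AB}·11 = 209.2 + 84.11, so R_B^{AB} = 26.66 kN and R_A = 57 − 26.66 = 30.34 kN.
Span BC, ΣM about C: R_B^{BC}·3 = 259.6 + 84.11, so R_B^{BC} = 114.6 kN and R_C = 125.2 − 114.6 = 10.66 kN.
R_B = 26.66 + 114.6 = 141.3 kN.

R_B = 141.3 kN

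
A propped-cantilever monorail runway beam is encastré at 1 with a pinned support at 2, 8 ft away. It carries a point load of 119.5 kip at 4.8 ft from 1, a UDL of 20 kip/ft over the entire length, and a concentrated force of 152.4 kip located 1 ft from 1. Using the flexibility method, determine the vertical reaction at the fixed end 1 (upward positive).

Release the roller at 2. Primary structure: cantilever fixed at 1.
Deflection at 2 on the released cantilever, summing each load's contribution:
  point load 119.5 at a = 4.8: Pa²(3L − a)/(6EI) = 8810/EI
  UDL 20: wL⁴/(8EI) = 10240/EI
  point load 152.4 at a = 1: Pa²(3L − a)/(6EI) = 584.2/EI
  δ_0 = 19635/EI
Tip deflection under a unit load at 2: L³/(3EI) = 170.7/EI.
The prop prevents deflection at 2: R_2 = δ_0/δ_{22} = 19635/170.7 = 115 kip.
Vertical equilibrium: R_1 = ΣP − R_2 = 431.9 − 115 = 316.9 kip.

R_1 = 316.9 kip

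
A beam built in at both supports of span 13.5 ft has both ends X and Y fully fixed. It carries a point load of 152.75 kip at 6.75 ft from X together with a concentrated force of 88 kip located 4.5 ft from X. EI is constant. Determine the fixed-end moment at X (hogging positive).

M_X = 433.8 kip·ft

Take the two fixed-end moments M_X, M_Y as redundants; the released structure is the simple span XY.
Simple-span end rotations at X and Y under the given loads:
  at X: point load 152.75 at a = 6.75: Pab(L + b)/(6LEI) = 1740/EI
  at Y: point load 152.75 at a = 6.75: Pab(L + a)/(6LEI) = 1740/EI
  at X: point load 88 at a = 4.5: Pab(L + b)/(6LEI) = 990/EI
  at Y: point load 88 at a = 4.5: Pab(L + a)/(6LEI) = 792/EI
  θ_X0 = 2730/EI,  θ_Y0 = 2532/EI
Flexibility coefficients: a unit moment at one end gives L/(3EI) there and L/(6EI) at the far end, so f₁₁ = f₂₂ = 4.5/EI and f₁₂ = f₂₁ = 2.25/EI.
Compatibility — zero rotation at each built-in end:
  4.5 M_X + 2.25 M_Y = 2730
  2.25 M_X + 4.5 M_Y = 2532
Solving the pair gives M_X = 433.8 kip·ft and M_Y = 345.8 kip·ft (hogging).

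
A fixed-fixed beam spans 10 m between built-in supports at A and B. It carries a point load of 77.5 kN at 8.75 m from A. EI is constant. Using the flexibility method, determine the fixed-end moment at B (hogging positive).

Take the two fixed-end moments M_A, M_B as redundants; the released structure is the simple span AB.
On the primary (simply-supported) span, the end slopes from the loading are:
  at A: point load 77.5 at a = 8.75: Pab(L + b)/(6LEI) = 158.9/EI
  at B: point load 77.5 at a = 8.75: Pab(L + a)/(6LEI) = 264.9/EI
  θ_A0 = 158.9/EI,  θ_B0 = 264.9/EI
Flexibility coefficients: a unit moment at one end gives L/(3EI) there and L/(6EI) at the far end, so f₁₁ = f₂₂ = 3.333/EI and f₁₂ = f₂₁ = 1.667/EI.
Compatibility — zero rotation at each built-in end:
  3.333 M_A + 1.667 M_B = 158.9
  1.667 M_A + 3.333 M_B = 264.9
Solving the pair gives M_A = 10.6 kN·m and M_B = 74.17 kN·m (hogging).

M_B = 74.17 kN·m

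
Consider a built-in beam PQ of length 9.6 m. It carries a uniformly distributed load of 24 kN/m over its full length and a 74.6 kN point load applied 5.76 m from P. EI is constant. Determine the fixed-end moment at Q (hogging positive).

M_Q = 287.4 kN·m

Release both end moments; the primary structure is a simply-supported span PQ with redundants M_P and M_Q.
Simple-span end rotations at P and Q under the given loads:
  at P: UDL 24: wL³/(24EI) = 884.7/EI
  at Q: UDL 24: wL³/(24EI) = 884.7/EI
  at P: point load 74.6 at a = 5.76: Pab(L + b)/(6LEI) = 385/EI
  at Q: point load 74.6 at a = 5.76: Pab(L + a)/(6LEI) = 440/EI
  θ_P0 = 1270/EI,  θ_Q0 = 1325/EI
Flexibility coefficients: a unit moment at one end gives L/(3EI) there and L/(6EI) at the far end, so f₁₁ = f₂₂ = 3.2/EI and f₁₂ = f₂₁ = 1.6/EI.
Compatibility — zero rotation at each built-in end:
  3.2 M_P + 1.6 M_Q = 1270
  1.6 M_P + 3.2 M_Q = 1325
Solving the pair gives M_P = 253.1 kN·m and M_Q = 287.4 kN·m (hogging).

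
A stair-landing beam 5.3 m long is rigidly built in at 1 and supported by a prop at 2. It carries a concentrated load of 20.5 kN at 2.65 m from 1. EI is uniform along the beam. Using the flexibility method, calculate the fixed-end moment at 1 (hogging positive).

M_1 = 20.37 kN·m

Release the roller at 2. Primary structure: cantilever fixed at 1.
Deflection at 2 on the released cantilever, summing each load's contribution:
  point load 20.5 at a = 2.65: Pa²(3L − a)/(6EI) = 317.9/EI
Flexibility coefficient — unit upward force at 2: δ_{22} = L³/(3EI) = 49.63/EI.
Compatibility at 2: δ_0 − R_2·δ_{22} = 0, so R_2 = 317.9/49.63 = 6.406 kN.
Moment equilibrium about 1: M_1 = Σ(load moments about 1) − R_2·L = 54.33 − 6.406×5.3 = 20.37 kN·m.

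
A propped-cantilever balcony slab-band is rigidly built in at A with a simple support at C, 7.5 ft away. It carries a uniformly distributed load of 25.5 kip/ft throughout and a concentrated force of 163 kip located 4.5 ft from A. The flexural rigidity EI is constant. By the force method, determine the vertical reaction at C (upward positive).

R_C = 142.1 kip

Take the reaction at C as the redundant and release it; the primary structure is a cantilever fixed at A.
Primary-structure tip deflection at C by superposition:
  UDL 25.5: wL⁴/(8EI) = 10085/EI
  point load 163 at a = 4.5: Pa²(3L − a)/(6EI) = 9902/EI
  δ_0 = 19988/EI
Tip deflection under a unit load at C: L³/(3EI) = 140.6/EI.
Compatibility at C: δ_0 − R_C·δ_{CC} = 0, so R_C = 19988/140.6 = 142.1 kip.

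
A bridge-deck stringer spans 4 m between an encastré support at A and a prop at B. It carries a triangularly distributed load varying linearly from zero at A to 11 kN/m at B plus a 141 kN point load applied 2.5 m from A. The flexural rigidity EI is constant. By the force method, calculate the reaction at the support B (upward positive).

R_B = 77.51 kN

Release the roller at B. Primary structure: cantilever fixed at A.
Downward deflection at the released point B due to the loads:
  triangular load, peak 11 at the free end: 11w₀L⁴/(120EI) = 258.1/EI
  point load 141 at a = 2.5: Pa²(3L − a)/(6EI) = 1395/EI
  δ_0 = 1653/EI
Flexibility coefficient — unit upward force at B: δ_{BB} = L³/(3EI) = 21.33/EI.
The prop prevents deflection at B: R_B = δ_0/δ_{BB} = 1653/21.33 = 77.51 kN.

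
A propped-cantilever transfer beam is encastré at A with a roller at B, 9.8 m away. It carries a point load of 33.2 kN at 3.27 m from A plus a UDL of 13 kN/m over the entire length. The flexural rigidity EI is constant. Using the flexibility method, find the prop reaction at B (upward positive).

R_B = 52.7 kN

Choose R_B as the redundant. The primary structure is the cantilever fixed at A.
Deflection at B on the released cantilever, summing each load's contribution:
  point load 33.2 at a = 3.27: Pa²(3L − a)/(6EI) = 1546/EI
  UDL 13: wL⁴/(8EI) = 14988/EI
  δ_0 = 16535/EI
Tip deflection under a unit load at B: L³/(3EI) = 313.7/EI.
The prop prevents deflection at B: R_B = δ_0/δ_{BB} = 16535/313.7 = 52.7 kN.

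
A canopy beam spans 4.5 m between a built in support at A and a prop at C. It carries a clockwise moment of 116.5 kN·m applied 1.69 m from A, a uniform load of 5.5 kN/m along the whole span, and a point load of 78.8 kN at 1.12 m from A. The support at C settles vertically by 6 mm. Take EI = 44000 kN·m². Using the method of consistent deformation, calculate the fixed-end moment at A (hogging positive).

M_A = 121 kN·m

Take the reaction at C as the redundant and release it; the primary structure is a cantilever fixed at A.
Downward deflection at the released point C due to the loads:
  clockwise couple 116.5 at a = 1.69: M₀a(2L − a)/(2EI) = 719.6/EI
  UDL 5.5: wL⁴/(8EI) = 281.9/EI
  point load 78.8 at a = 1.12: Pa²(3L − a)/(6EI) = 204/EI
  δ_0 = 1205/EI
Flexibility coefficient — unit upward force at C: δ_{CC} = L³/(3EI) = 30.38/EI.
With EI = 44000 kN·m²: δ_0 = 0.027397 m and δ_{CC} = 0.00069 m/kN.
Compatibility — the beam at C must follow the support down by 0.006 m: δ_0 − R_C·δ_{CC} = 0.006, so R_C = (0.027397 − 0.006)/0.00069 = 31 kN.
Moment equilibrium about A: M_A = Σ(load moments about A) − R_C·L = 260.4 − 31×4.5 = 121 kN·m.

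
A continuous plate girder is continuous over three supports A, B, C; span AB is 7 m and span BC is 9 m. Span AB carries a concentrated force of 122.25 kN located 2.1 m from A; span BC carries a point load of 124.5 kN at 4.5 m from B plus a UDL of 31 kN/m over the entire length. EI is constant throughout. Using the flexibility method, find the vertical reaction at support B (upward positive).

R_B = 326.3 kN

Insert a hinge at B; M_B is the redundant, and each span becomes simply supported.
Discontinuity in slope at B on the released structure — sum the simple-span end rotations:
  span AB: point load 122.25 at a = 2.1: Pab(L + a)/(6LEI) = 272.6/EI
  span BC: point load 124.5 at a = 4.5: Pab(L + b)/(6LEI) = 630.3/EI
  span BC: UDL 31: wL³/(24EI) = 941.6/EI
  relative rotation θ_0 = (272.6 + 1572)/EI = 1844/EI
A unit hogging moment at B produces rotation L₁/(3EI) + L₂/(3EI) = 5.333/EI.
Slope continuity at B: θ_0 = M_B·5.333/EI, so M_B = 1844/5.333 = 345.8 kN·m (hogging).
Span AB, ΣM about A with M_B applied at B: R_B^{AB}·7 = 256.7 + 345.8, so R_B^{AB} = 86.08 kN and R_A = 122.2 − 86.08 = 36.17 kN.
Span BC, ΣM about C: R_B^{BC}·9 = 1816 + 345.8, so R_B^{BC} = 240.2 kN and R_C = 403.5 − 240.2 = 163.3 kN.
R_B = 86.08 + 240.2 = 326.3 kN.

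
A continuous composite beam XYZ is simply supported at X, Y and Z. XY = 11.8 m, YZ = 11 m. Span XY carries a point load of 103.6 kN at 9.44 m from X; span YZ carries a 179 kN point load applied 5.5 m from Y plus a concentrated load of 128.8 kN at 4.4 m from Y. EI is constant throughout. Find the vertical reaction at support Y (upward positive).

Insert a hinge at Y; M_Y is the redundant, and each span becomes simply supported.
Discontinuity in slope at Y on the released structure — sum the simple-span end rotations:
  span XY: point load 103.6 at a = 9.44: Pab(L + a)/(6LEI) = 692.4/EI
  span YZ: point load 179 at a = 5.5: Pab(L + b)/(6LEI) = 1354/EI
  span YZ: point load 128.8 at a = 4.4: Pab(L + b)/(6LEI) = 997.4/EI
  relative rotation θ_0 = (692.4 + 2351)/EI = 3044/EI
A unit hogging moment at Y produces rotation L₁/(3EI) + L₂/(3EI) = 7.6/EI.
Compatibility: M_Y·(L₁+L₂)/(3EI) = θ_0, giving M_Y = 400.5 kN·m (hogging).
Span XY, ΣM about X with M_Y applied at Y: R_Y^{XY}·11.8 = 978 + 400.5, so R_Y^{XY} = 116.8 kN and R_X = 103.6 − 116.8 = -13.22 kN.
Span YZ, ΣM about Z: R_Y^{YZ}·11 = 1835 + 400.5, so R_Y^{YZ} = 203.2 kN and R_Z = 307.8 − 203.2 = 104.6 kN.
R_Y = 116.8 + 203.2 = 320 kN.

R_Y = 320 kN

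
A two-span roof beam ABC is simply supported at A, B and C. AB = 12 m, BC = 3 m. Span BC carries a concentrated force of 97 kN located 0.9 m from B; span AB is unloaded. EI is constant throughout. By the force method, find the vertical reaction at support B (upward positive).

R_B = 72.23 kN

Take M_B as the redundant. Released structure: two simple spans AB and BC with a hinge at B.
Discontinuity in slope at B on the released structure — sum the simple-span end rotations:
  span BC: point load 97 at a = 0.9: Pab(L + b)/(6LEI) = 51.94/EI
  relative rotation θ_0 = (0 + 51.94)/EI = 51.94/EI
A unit hogging moment at B produces rotation L₁/(3EI) + L₂/(3EI) = 5/EI.
Compatibility: M_B·(L₁+L₂)/(3EI) = θ_0, giving M_B = 10.39 kN·m (hogging).
Span AB, ΣM about A with M_B applied at B: R_B^{AB}·12 = 0 + 10.39, so R_B^{AB} = 0.8657 kN and R_A = 0 − 0.8657 = -0.8657 kN.
Span BC, ΣM about C: R_B^{BC}·3 = 203.7 + 10.39, so R_B^{BC} = 71.36 kN and R_C = 97 − 71.36 = 25.64 kN.
R_B = 0.8657 + 71.36 = 72.23 kN.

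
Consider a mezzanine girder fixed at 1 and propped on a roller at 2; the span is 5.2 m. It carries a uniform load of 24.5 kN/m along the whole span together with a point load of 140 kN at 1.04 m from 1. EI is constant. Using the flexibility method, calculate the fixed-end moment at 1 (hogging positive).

Release the roller at 2. Primary structure: cantilever fixed at 1.
Downward deflection at the released point 2 due to the loads:
  UDL 24.5: wL⁴/(8EI) = 2239/EI
  point load 140 at a = 1.04: Pa²(3L − a)/(6EI) = 367.5/EI
  δ_0 = 2607/EI
Flexibility coefficient — unit upward force at 2: δ_{22} = L³/(3EI) = 46.87/EI.
The prop prevents deflection at 2: R_2 = δ_0/δ_{22} = 2607/46.87 = 55.62 kN.
Moment equilibrium about 1: M_1 = Σ(load moments about 1) − R_2·L = 476.8 − 55.62×5.2 = 187.6 kN·m.

M_1 = 187.6 kN·m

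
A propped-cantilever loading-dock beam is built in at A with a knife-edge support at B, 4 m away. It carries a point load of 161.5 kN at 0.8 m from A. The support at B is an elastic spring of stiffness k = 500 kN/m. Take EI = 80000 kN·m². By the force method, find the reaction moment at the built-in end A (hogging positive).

M_A = 124.9 kN·m

Release the roller at B. Primary structure: cantilever fixed at A.
Deflection at B on the released cantilever, summing each load's contribution:
  point load 161.5 at a = 0.8: Pa²(3L − a)/(6EI) = 192.9/EI
Flexibility coefficient — unit upward force at B: δ_{BB} = L³/(3EI) = 21.33/EI.
With EI = 80000 kN·m²: δ_0 = 0.002412 m and δ_{BB} = 0.000267 m/kN.
Compatibility — the spring shortens by R_B/k under the reaction it provides: δ_0 − R_B·δ_{BB} = R_B/k. With 1/k = 0.002 m/kN, R_B = δ_0 / (δ_{BB} + 1/k) = 0.002412 / (0.000267 + 0.002) = 1.064 kN.
Moment equilibrium about A: M_A = Σ(load moments about A) − R_B·L = 129.2 − 1.064×4 = 124.9 kN·m.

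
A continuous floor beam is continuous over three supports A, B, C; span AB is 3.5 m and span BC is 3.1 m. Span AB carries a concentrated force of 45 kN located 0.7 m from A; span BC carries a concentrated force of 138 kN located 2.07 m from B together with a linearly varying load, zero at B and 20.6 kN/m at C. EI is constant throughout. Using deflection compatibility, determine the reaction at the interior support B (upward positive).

R_B = 91.74 kN

Take M_B as the redundant. Released structure: two simple spans AB and BC with a hinge at B.
Discontinuity in slope at B on the released structure — sum the simple-span end rotations:
  span AB: point load 45 at a = 0.7: Pab(L + a)/(6LEI) = 17.64/EI
  span BC: point load 138 at a = 2.07: Pab(L + b)/(6LEI) = 65.33/EI
  span BC: triangular load, peak 20.6: 7w₀L³/(360EI) = 11.93/EI
  relative rotation θ_0 = (17.64 + 77.26)/EI = 94.9/EI
A unit hogging moment at B produces rotation L₁/(3EI) + L₂/(3EI) = 2.2/EI.
Compatibility: M_B·(L₁+L₂)/(3EI) = θ_0, giving M_B = 43.14 kN·m (hogging).
Span AB, ΣM about A with M_B applied at B: R_B^{AB}·3.5 = 31.5 + 43.14, so R_B^{AB} = 21.33 kN and R_A = 45 − 21.33 = 23.67 kN.
Span BC, ΣM about C: R_B^{BC}·3.1 = 175.1 + 43.14, so R_B^{BC} = 70.41 kN and R_C = 169.9 − 70.41 = 99.52 kN.
R_B = 21.33 + 70.41 = 91.74 kN.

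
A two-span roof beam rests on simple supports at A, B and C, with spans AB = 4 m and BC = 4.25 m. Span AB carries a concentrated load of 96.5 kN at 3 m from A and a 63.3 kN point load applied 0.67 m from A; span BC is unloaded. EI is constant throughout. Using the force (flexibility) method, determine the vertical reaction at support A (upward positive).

R_A = 66.65 kN

Release continuity at B by inserting a hinge; the redundant is the internal moment M_B. The primary structure is two simply-supported spans AB and BC.
End slopes at the hinge B, treating each span as simply supported:
  span AB: point load 96.5 at a = 3: Pab(L + a)/(6LEI) = 84.44/EI
  span AB: point load 63.3 at a = 0.67: Pab(L + a)/(6LEI) = 27.48/EI
  relative rotation θ_0 = (111.9 + 0)/EI = 111.9/EI
A unit hogging moment at B produces rotation L₁/(3EI) + L₂/(3EI) = 2.75/EI.
Compatibility: M_B·(L₁+L₂)/(3EI) = θ_0, giving M_B = 40.7 kN·m (hogging).
Span AB, ΣM about A with M_B applied at B: R_B^{AB}·4 = 331.9 + 40.7, so R_B^{AB} = 93.15 kN and R_A = 159.8 − 93.15 = 66.65 kN.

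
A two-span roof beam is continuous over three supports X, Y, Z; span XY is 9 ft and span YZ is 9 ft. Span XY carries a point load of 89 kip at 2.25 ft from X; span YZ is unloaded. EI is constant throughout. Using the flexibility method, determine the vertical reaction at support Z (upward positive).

R_Z = -5.215 kip

Take M_Y as the redundant. Released structure: two simple spans XY and YZ with a hinge at Y.
Rotations at Y on the released spans (each span's end-slope, ×1/EI):
  span XY: point load 89 at a = 2.25: Pab(L + a)/(6LEI) = 281.6/EI
  relative rotation θ_0 = (281.6 + 0)/EI = 281.6/EI
A unit hogging moment at Y produces rotation L₁/(3EI) + L₂/(3EI) = 6/EI.
Compatibility: M_Y·(L₁+L₂)/(3EI) = θ_0, giving M_Y = 46.93 kip·ft (hogging).
Span YZ, ΣM about Z: R_Y^{YZ}·9 = 0 + 46.93, so R_Y^{YZ} = 5.215 kip and R_Z = 0 − 5.215 = -5.215 kip.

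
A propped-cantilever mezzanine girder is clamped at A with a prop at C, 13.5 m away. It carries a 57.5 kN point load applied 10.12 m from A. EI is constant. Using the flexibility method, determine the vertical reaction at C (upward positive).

R_C = 36.36 kN

Take the reaction at C as the redundant and release it; the primary structure is a cantilever fixed at A.
Deflection at C on the released cantilever, summing each load's contribution:
  point load 57.5 at a = 10.12: Pa²(3L − a)/(6EI) = 29817/EI
Tip deflection under a unit load at C: L³/(3EI) = 820.1/EI.
The prop prevents deflection at C: R_C = δ_0/δ_{CC} = 29817/820.1 = 36.36 kN.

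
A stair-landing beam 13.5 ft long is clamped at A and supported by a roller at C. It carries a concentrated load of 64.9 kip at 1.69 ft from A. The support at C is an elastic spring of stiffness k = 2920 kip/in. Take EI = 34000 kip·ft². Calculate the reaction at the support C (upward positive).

R_C = 1.46 kip

Choose R_C as the redundant. The primary structure is the cantilever fixed at A.
Deflection at C on the released cantilever, summing each load's contribution:
  point load 64.9 at a = 1.69: Pa²(3L − a)/(6EI) = 1199/EI
Flexibility coefficient — unit upward force at C: δ_{CC} = L³/(3EI) = 820.1/EI.
With EI = 34000 kip·ft²: δ_0 = 0.035264 ft and δ_{CC} = 0.024121 ft/kip.
Compatibility — the spring shortens by R_C/k under the reaction it provides: δ_0 − R_C·δ_{CC} = R_C/k. With 1/k = 1/(2920×12) ft/kip = 0.000029 ft/kip, R_C = δ_0 / (δ_{CC} + 1/k) = 0.035264 / (0.024121 + 0.000029) = 1.46 kip.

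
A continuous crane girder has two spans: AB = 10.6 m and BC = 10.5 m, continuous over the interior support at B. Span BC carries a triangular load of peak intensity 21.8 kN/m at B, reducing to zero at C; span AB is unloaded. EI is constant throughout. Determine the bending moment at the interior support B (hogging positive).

Release continuity at B by inserting a hinge; the redundant is the internal moment M_B. The primary structure is two simply-supported spans AB and BC.
End slopes at the hinge B, treating each span as simply supported:
  span BC: triangular load, peak 21.8: w₀L³/(45EI) = 560.8/EI
  relative rotation θ_0 = (0 + 560.8)/EI = 560.8/EI
A unit hogging moment at B produces rotation L₁/(3EI) + L₂/(3EI) = 7.033/EI.
Slope continuity at B: θ_0 = M_B·7.033/EI, so M_B = 560.8/7.033 = 79.74 kN·m (hogging).

M_B = 79.74 kN·m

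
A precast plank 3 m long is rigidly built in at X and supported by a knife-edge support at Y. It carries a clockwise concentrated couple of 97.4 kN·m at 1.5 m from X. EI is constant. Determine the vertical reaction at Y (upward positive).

Choose R_Y as the redundant. The primary structure is the cantilever fixed at X.
Free-end deflection of the primary structure under the applied loading (downward +):
  clockwise couple 97.4 at a = 1.5: M₀a(2L − a)/(2EI) = 328.7/EI
Tip deflection under a unit load at Y: L³/(3EI) = 9/EI.
The prop prevents deflection at Y: R_Y = δ_0/δ_{YY} = 328.7/9 = 36.52 kN.

R_Y = 36.52 kN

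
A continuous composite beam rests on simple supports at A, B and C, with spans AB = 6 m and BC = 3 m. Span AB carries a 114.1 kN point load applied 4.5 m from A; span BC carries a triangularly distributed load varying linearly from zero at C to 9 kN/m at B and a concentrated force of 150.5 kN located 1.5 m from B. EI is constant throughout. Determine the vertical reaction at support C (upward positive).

R_C = 44.78 kN

Insert a hinge at B; M_B is the redundant, and each span becomes simply supported.
Discontinuity in slope at B on the released structure — sum the simple-span end rotations:
  span AB: point load 114.1 at a = 4.5: Pab(L + a)/(6LEI) = 224.6/EI
  span BC: triangular load, peak 9: w₀L³/(45EI) = 5.4/EI
  span BC: point load 150.5 at a = 1.5: Pab(L + b)/(6LEI) = 84.66/EI
  relative rotation θ_0 = (224.6 + 90.06)/EI = 314.7/EI
A unit hogging moment at B produces rotation L₁/(3EI) + L₂/(3EI) = 3/EI.
Slope continuity at B: θ_0 = M_B·3/EI, so M_B = 314.7/3 = 104.9 kN·m (hogging).
Span BC, ΣM about C: R_B^{BC}·3 = 252.8 + 104.9, so R_B^{BC} = 119.2 kN and R_C = 164 − 119.2 = 44.78 kN.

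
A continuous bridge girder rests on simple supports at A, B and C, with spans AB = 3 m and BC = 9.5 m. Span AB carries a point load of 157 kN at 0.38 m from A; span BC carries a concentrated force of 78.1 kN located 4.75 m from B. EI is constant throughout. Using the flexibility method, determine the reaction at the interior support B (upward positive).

Release continuity at B by inserting a hinge; the redundant is the internal moment M_B. The primary structure is two simply-supported spans AB and BC.
Rotations at B on the released spans (each span's end-slope, ×1/EI):
  span AB: point load 157 at a = 0.38: Pab(L + a)/(6LEI) = 29.35/EI
  span BC: point load 78.1 at a = 4.75: Pab(L + b)/(6LEI) = 440.5/EI
  relative rotation θ_0 = (29.35 + 440.5)/EI = 469.9/EI
A unit hogging moment at B produces rotation L₁/(3EI) + L₂/(3EI) = 4.167/EI.
Slope continuity at B: θ_0 = M_B·4.167/EI, so M_B = 469.9/4.167 = 112.8 kN·m (hogging).
Span AB, ΣM about A with M_B applied at B: R_B^{AB}·3 = 59.66 + 112.8, so R_B^{AB} = 57.48 kN and R_A = 157 − 57.48 = 99.52 kN.
Span BC, ΣM about C: R_B^{BC}·9.5 = 371 + 112.8, so R_B^{BC} = 50.92 kN and R_C = 78.1 − 50.92 = 27.18 kN.
R_B = 57.48 + 50.92 = 108.4 kN.

R_B = 108.4 kN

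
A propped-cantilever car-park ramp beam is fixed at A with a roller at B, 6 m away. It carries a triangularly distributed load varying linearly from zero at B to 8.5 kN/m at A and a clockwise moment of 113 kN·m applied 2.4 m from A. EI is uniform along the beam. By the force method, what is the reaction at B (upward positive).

Release the roller at B. Primary structure: cantilever fixed at A.
Deflection at B on the released cantilever, summing each load's contribution:
  triangular load, peak 8.5 at the fixed end: w₀L⁴/(30EI) = 367.2/EI
  clockwise couple 113 at a = 2.4: M₀a(2L − a)/(2EI) = 1302/EI
  δ_0 = 1669/EI
Tip deflection under a unit load at B: L³/(3EI) = 72/EI.
The prop prevents deflection at B: R_B = δ_0/δ_{BB} = 1669/72 = 23.18 kN.

R_B = 23.18 kN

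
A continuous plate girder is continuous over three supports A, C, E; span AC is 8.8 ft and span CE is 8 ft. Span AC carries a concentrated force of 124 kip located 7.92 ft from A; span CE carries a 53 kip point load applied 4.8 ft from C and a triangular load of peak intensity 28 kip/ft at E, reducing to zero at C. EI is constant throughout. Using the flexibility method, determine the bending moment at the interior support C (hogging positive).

M_C = 132.6 kip·ft

Take M_C as the redundant. Released structure: two simple spans AC and CE with a hinge at C.
Discontinuity in slope at C on the released structure — sum the simple-span end rotations:
  span AC: point load 124 at a = 7.92: Pab(L + a)/(6LEI) = 273.7/EI
  span CE: point load 53 at a = 4.8: Pab(L + b)/(6LEI) = 190/EI
  span CE: triangular load, peak 28: 7w₀L³/(360EI) = 278.8/EI
  relative rotation θ_0 = (273.7 + 468.7)/EI = 742.4/EI
A unit hogging moment at C produces rotation L₁/(3EI) + L₂/(3EI) = 5.6/EI.
Slope continuity at C: θ_0 = M_C·5.6/EI, so M_C = 742.4/5.6 = 132.6 kip·ft (hogging).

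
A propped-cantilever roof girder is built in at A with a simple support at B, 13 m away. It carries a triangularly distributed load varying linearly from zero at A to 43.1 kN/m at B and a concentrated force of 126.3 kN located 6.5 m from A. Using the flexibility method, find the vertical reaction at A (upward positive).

R_A = 212.9 kN

Take the reaction at B as the redundant and release it; the primary structure is a cantilever fixed at A.
Free-end deflection of the primary structure under the applied loading (downward +):
  triangular load, peak 43.1 at the free end: 11w₀L⁴/(120EI) = 112840/EI
  point load 126.3 at a = 6.5: Pa²(3L − a)/(6EI) = 28904/EI
  δ_0 = 141744/EI
Tip deflection under a unit load at B: L³/(3EI) = 732.3/EI.
The prop prevents deflection at B: R_B = δ_0/δ_{BB} = 141744/732.3 = 193.6 kN.
Vertical equilibrium: R_A = ΣP − R_B = 406.4 − 193.6 = 212.9 kN.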